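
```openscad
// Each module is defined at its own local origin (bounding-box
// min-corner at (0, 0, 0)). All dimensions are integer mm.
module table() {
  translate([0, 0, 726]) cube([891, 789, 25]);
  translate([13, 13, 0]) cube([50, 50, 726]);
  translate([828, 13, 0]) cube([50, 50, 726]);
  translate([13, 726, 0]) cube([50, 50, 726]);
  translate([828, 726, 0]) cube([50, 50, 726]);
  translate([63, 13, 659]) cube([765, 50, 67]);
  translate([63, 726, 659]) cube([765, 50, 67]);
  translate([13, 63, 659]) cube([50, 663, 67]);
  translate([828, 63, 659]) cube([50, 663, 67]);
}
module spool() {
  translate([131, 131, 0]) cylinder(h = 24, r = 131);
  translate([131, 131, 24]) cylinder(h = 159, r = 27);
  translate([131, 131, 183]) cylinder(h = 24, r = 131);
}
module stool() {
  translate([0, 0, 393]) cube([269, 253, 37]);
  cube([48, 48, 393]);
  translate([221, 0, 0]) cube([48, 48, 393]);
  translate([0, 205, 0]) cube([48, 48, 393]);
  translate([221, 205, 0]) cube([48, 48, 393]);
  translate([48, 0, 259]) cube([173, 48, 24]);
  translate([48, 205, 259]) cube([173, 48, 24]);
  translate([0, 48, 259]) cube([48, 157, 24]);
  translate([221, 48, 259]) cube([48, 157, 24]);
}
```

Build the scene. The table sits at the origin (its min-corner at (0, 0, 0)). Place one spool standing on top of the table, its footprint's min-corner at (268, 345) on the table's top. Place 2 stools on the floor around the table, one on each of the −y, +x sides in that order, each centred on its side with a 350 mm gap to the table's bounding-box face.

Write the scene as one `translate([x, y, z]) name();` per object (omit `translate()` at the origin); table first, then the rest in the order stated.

table();
translate([268, 345, 751]) spool();
translate([311, -603, 0]) stool();
translate([1241, 268, 0]) stool();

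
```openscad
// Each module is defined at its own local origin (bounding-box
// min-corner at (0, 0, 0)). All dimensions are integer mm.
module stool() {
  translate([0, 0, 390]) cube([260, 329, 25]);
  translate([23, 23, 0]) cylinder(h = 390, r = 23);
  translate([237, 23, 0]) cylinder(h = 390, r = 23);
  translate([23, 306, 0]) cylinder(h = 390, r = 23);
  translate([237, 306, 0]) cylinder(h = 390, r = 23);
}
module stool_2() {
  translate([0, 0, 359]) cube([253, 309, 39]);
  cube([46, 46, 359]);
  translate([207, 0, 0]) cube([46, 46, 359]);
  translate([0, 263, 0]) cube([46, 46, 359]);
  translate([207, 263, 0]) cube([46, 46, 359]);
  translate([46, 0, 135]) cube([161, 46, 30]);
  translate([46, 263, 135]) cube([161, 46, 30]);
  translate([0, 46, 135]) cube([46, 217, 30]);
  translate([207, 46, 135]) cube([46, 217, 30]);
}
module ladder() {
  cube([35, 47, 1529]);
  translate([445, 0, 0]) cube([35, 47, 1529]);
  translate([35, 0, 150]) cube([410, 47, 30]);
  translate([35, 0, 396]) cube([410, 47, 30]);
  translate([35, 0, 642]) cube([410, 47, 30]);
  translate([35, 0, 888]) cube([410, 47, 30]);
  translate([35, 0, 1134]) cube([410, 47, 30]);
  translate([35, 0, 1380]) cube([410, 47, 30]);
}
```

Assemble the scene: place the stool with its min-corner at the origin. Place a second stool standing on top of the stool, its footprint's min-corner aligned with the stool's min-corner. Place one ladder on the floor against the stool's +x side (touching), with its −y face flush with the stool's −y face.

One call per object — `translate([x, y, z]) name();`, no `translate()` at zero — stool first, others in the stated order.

stool();
translate([0, 0, 415]) stool_2();
translate([260, 0, 0]) ladder();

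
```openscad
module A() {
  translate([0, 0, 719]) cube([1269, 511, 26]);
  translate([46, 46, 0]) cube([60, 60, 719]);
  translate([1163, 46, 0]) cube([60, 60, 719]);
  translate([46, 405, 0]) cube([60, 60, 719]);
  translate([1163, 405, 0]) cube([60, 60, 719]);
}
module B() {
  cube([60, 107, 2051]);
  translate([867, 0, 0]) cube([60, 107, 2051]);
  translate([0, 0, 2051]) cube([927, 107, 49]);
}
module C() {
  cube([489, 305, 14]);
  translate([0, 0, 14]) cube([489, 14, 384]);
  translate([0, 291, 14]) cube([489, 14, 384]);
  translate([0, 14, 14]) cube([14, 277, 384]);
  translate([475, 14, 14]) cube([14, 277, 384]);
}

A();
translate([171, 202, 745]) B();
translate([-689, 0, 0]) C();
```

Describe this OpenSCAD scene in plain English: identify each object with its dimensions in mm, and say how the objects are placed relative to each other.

A is a table with a 1269×511 mm rectangular top, 26 mm thick, top surface at z = 745 mm, supported by four 60×60 mm square legs, each inset 46 mm from the nearest pair of top edges, running from the floor.

B is a rectangular door frame: two vertical jambs of 60×107 mm section, 2051 mm tall, with a clear opening 807 mm wide between their inner faces. A header 49 mm tall and 107 mm deep lies on top of the jambs and spans the full outside width.

C is an open-topped rectangular box: outside dimensions 489×305×398 mm, with a uniform wall and base thickness of 14 mm. The base is a full 489×305 slab on the floor; four walls sit on top of the base. The front and back walls (the −y and +y sides) span the full width; the two side walls fit between them.

The door frame is on top of the table, centred. The open box is on the floor beside the table on its −x side.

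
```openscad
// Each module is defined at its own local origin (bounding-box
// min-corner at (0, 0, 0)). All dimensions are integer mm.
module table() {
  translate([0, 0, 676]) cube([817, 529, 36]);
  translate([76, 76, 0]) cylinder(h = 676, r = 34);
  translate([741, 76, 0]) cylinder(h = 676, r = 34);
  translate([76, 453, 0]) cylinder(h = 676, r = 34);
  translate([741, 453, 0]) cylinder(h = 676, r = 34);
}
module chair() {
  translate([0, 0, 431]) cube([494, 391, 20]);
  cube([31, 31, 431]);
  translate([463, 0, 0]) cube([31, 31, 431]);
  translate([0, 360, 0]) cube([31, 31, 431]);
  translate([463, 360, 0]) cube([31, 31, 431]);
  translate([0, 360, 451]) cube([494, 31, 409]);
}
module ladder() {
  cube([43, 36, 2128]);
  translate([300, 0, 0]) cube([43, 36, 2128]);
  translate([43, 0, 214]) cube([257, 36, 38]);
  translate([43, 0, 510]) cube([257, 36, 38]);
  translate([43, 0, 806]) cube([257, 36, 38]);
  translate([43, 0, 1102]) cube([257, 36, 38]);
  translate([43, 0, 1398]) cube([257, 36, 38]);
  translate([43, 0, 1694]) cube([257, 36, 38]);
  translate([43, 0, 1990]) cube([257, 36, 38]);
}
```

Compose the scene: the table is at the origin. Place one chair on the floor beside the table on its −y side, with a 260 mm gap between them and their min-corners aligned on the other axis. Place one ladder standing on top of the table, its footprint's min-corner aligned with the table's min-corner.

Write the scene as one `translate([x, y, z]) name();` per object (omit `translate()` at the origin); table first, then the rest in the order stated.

table();
translate([0, -651, 0]) chair();
translate([0, 0, 712]) ladder();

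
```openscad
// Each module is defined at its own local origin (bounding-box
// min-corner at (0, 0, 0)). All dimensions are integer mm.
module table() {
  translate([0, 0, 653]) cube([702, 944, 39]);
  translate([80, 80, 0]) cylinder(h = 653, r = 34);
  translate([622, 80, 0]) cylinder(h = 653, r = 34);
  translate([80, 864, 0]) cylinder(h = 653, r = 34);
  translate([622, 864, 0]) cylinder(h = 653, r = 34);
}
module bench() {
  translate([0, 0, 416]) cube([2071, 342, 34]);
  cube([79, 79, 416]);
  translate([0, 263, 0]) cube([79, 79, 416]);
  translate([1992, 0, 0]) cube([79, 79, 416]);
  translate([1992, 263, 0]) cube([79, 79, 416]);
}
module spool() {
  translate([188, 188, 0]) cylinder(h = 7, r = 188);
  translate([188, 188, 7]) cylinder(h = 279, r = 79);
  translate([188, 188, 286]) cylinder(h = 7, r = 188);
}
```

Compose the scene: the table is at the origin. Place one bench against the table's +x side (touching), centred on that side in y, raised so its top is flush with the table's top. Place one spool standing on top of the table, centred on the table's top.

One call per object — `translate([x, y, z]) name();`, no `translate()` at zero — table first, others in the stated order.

table();
translate([702, 301, 242]) bench();
translate([163, 284, 692]) spool();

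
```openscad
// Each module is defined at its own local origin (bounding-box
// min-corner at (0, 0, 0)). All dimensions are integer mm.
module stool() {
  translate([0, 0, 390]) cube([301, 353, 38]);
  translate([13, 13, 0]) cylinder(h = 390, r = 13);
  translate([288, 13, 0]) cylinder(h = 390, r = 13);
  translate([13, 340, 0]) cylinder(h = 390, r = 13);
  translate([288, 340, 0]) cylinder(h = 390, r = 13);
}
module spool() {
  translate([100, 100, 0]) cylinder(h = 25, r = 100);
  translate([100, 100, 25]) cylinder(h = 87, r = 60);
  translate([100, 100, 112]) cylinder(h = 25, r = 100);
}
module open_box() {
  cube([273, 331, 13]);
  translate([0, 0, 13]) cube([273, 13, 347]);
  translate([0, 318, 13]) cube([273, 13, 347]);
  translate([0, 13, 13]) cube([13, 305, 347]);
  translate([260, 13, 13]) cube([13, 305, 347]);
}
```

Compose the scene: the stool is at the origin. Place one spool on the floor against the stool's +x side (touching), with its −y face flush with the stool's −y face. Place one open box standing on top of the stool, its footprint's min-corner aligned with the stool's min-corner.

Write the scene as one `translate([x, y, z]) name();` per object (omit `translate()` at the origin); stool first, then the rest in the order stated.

stool();
translate([301, 0, 0]) spool();
translate([0, 0, 428]) open_box();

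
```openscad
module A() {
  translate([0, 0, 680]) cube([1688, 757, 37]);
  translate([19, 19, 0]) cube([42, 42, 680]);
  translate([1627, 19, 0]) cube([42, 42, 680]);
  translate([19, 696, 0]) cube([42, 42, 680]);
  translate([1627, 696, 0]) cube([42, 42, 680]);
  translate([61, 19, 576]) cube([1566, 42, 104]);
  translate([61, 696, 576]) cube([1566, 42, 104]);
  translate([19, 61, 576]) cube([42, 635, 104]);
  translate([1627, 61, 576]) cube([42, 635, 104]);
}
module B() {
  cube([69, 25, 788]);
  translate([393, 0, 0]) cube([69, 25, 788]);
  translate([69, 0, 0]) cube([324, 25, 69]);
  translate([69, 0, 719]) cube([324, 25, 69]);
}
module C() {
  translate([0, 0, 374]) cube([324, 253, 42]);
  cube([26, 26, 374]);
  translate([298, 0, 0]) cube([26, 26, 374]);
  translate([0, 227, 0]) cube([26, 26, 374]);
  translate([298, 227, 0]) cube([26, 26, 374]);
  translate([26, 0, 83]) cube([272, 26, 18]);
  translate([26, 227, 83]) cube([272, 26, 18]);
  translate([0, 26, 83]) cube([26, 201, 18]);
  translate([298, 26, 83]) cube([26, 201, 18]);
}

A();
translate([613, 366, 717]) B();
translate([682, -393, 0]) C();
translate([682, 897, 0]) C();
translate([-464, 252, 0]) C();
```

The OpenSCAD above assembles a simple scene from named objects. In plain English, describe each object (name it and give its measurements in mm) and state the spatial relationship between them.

A is a table with a 1688×757 mm rectangular top, 37 mm thick, top surface at z = 717 mm, supported by four 42×42 mm square legs, each inset 19 mm from the nearest pair of top edges, running from the floor. Four apron rails, 42 mm thick and 104 mm tall, run between adjacent legs with their top edges flush with the underside of the top and their outer faces flush with the legs' outer faces.

B is a rectangular picture frame lying in the x–z plane (depth along y). The opening is 324 mm wide (x) by 650 mm tall (z), surrounded by a border 69 mm wide on all four sides. The frame is 25 mm deep and is made of two full-height vertical stiles with two horizontal rails fitted between them.

C is a four-legged stool. The seat is 324×253 mm, 42 mm thick, top at z = 416 mm. It stands on four square legs, each 26×26 mm in cross-section, from z = 0 to the seat underside, each flush with a corner of the seat. Four stretchers, 26 mm wide and 18 mm tall, connect adjacent legs with their undersides at z = 83 mm, each running between the inner faces of the legs it joins and aligned with the legs' outer faces on the other axis.

The picture frame is on top of the table, centred. Three stools sit around the table at the −y, +y, −x sides.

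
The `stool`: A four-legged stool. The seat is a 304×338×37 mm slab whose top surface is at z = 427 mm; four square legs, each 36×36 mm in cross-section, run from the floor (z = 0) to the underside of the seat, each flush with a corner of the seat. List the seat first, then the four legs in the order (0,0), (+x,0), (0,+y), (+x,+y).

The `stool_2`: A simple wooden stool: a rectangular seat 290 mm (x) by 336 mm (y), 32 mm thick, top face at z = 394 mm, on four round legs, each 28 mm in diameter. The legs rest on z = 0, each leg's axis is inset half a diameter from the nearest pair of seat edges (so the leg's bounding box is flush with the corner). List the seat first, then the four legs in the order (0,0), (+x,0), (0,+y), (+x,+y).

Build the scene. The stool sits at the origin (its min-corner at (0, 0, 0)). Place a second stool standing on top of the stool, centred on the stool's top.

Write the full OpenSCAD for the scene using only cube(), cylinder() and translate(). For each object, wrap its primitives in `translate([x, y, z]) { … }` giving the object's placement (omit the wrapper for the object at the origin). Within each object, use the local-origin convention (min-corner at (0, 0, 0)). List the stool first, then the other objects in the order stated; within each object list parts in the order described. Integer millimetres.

translate([0, 0, 390]) cube([304, 338, 37]);
cube([36, 36, 390]);
translate([268, 0, 0]) cube([36, 36, 390]);
translate([0, 302, 0]) cube([36, 36, 390]);
translate([268, 302, 0]) cube([36, 36, 390]);
translate([7, 1, 427]) {
  translate([0, 0, 362]) cube([290, 336, 32]);
  translate([14, 14, 0]) cylinder(h = 362, r = 14);
  translate([276, 14, 0]) cylinder(h = 362, r = 14);
  translate([14, 322, 0]) cylinder(h = 362, r = 14);
  translate([276, 322, 0]) cylinder(h = 362, r = 14);
}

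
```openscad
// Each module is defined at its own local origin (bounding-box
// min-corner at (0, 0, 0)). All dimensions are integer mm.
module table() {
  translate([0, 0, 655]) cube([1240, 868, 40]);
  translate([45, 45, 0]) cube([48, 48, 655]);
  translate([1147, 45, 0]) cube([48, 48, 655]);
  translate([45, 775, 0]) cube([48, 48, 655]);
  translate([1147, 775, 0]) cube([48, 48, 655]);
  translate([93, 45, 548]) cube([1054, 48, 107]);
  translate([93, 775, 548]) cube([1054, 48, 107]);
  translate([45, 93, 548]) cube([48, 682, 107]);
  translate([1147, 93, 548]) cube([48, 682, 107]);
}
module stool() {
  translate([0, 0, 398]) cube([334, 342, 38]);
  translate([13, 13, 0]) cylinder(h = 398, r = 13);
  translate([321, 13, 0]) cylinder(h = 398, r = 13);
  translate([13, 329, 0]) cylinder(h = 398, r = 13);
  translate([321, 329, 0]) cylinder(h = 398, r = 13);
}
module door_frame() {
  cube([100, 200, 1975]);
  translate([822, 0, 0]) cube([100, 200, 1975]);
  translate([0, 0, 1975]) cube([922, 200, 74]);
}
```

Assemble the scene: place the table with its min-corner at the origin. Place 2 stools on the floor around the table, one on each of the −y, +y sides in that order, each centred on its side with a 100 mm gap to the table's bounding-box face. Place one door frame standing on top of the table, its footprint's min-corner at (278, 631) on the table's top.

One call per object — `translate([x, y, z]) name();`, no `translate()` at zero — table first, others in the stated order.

table();
translate([453, -442, 0]) stool();
translate([453, 968, 0]) stool();
translate([278, 631, 695]) door_frame();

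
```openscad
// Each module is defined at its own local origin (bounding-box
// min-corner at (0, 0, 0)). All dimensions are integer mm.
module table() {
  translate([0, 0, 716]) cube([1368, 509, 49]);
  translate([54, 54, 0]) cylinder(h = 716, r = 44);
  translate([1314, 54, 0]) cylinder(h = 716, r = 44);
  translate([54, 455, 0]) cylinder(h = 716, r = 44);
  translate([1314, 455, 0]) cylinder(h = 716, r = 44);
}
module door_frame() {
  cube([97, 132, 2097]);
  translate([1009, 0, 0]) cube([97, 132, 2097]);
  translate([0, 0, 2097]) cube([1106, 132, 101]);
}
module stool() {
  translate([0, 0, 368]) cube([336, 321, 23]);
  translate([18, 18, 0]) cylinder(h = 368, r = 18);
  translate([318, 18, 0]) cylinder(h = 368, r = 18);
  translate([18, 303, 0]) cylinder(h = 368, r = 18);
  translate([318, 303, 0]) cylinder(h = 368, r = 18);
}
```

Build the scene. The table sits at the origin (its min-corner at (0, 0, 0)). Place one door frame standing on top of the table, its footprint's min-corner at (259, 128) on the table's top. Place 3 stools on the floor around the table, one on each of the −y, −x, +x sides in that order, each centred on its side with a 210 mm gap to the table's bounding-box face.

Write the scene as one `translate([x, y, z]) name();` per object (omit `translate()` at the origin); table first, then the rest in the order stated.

table();
translate([259, 128, 765]) door_frame();
translate([516, -531, 0]) stool();
translate([-546, 94, 0]) stool();
translate([1578, 94, 0]) stool();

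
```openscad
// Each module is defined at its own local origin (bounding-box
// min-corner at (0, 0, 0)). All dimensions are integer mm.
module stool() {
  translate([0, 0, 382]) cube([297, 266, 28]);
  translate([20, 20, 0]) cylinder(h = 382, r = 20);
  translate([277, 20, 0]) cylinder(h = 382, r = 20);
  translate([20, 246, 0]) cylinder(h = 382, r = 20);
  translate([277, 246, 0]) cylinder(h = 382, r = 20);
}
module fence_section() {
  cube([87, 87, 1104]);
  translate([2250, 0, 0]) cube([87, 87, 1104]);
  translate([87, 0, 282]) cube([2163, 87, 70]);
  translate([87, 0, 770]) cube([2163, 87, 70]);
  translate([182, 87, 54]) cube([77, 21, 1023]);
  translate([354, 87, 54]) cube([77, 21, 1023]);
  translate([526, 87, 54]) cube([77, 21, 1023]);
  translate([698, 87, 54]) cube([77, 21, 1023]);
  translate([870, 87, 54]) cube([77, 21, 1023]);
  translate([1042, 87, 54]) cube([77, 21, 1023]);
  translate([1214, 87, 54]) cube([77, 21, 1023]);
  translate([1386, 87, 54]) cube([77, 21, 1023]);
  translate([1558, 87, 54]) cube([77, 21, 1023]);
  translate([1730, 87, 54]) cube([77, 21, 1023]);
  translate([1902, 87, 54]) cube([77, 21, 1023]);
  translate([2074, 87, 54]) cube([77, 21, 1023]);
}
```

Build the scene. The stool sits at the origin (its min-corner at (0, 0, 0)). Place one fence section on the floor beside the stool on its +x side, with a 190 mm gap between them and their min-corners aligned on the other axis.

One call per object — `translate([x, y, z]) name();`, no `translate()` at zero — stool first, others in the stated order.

stool();
translate([487, 0, 0]) fence_section();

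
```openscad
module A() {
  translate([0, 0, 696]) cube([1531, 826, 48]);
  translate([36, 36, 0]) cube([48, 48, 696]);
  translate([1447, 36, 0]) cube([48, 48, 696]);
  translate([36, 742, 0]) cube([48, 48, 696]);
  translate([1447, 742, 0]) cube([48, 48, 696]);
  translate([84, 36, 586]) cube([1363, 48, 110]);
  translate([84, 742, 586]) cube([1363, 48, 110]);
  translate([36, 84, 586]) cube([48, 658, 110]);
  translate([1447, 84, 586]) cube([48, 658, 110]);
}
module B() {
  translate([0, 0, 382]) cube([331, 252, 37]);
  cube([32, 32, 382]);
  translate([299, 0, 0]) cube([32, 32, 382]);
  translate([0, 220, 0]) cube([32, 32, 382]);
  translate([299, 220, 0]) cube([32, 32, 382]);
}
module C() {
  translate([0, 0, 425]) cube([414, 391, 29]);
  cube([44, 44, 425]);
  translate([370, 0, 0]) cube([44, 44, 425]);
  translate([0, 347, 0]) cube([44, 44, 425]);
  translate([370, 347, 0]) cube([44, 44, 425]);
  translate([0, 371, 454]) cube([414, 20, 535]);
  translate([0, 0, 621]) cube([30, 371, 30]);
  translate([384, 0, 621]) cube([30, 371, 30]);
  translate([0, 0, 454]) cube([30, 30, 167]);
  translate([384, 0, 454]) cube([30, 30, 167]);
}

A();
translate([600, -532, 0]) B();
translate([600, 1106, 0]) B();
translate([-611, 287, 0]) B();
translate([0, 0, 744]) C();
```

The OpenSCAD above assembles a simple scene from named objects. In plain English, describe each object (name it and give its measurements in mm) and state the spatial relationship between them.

A is a rectangular dining table. The top is 1531×826×48 mm with its upper surface at z = 744 mm. It stands on four 48×48 mm square legs, each inset 36 mm from the nearest pair of top edges, running from the floor to the underside of the top. Four apron rails, 48 mm thick and 110 mm tall, run between adjacent legs with their top edges flush with the underside of the top and their outer faces flush with the legs' outer faces.

B is a simple wooden stool: a rectangular seat 331 mm (x) by 252 mm (y), 37 mm thick, top face at z = 419 mm, on four square legs, each 32×32 mm in cross-section. The legs rest on z = 0, each flush with a corner of the seat.

C is a chair. The seat is a 414×391×29 mm slab with its top at z = 454 mm, on four 44×44 mm corner legs (flush with the seat edges, standing on z = 0). A flat backrest 20 mm thick, 535 mm tall, spans the full seat width and rises from the seat top along its +y edge, rear face flush with the rear of the seat. Two armrests of 30×30 mm section run along each side from the seat's front edge to the front of the backrest, top faces 197 mm above the seat top and outer faces flush with the seat's x-edges; a 30×30 mm post under the front of each armrest stands on the seat at the front corner.

Three stools sit around the table at the −y, +y, −x sides. The chair is on top of the table.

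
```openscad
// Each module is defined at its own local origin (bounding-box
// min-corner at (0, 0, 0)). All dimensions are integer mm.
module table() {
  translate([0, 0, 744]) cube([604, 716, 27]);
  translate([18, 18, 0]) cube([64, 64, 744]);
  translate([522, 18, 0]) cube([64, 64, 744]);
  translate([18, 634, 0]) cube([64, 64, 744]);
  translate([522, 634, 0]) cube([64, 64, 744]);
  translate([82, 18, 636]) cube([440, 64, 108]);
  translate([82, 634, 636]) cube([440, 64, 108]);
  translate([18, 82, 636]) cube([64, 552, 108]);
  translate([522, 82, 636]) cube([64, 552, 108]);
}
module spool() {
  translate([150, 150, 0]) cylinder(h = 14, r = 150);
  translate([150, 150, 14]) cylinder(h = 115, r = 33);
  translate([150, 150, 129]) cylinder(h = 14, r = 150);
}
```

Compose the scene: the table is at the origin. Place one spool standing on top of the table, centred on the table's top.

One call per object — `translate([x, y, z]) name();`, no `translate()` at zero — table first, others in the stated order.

table();
translate([152, 208, 771]) spool();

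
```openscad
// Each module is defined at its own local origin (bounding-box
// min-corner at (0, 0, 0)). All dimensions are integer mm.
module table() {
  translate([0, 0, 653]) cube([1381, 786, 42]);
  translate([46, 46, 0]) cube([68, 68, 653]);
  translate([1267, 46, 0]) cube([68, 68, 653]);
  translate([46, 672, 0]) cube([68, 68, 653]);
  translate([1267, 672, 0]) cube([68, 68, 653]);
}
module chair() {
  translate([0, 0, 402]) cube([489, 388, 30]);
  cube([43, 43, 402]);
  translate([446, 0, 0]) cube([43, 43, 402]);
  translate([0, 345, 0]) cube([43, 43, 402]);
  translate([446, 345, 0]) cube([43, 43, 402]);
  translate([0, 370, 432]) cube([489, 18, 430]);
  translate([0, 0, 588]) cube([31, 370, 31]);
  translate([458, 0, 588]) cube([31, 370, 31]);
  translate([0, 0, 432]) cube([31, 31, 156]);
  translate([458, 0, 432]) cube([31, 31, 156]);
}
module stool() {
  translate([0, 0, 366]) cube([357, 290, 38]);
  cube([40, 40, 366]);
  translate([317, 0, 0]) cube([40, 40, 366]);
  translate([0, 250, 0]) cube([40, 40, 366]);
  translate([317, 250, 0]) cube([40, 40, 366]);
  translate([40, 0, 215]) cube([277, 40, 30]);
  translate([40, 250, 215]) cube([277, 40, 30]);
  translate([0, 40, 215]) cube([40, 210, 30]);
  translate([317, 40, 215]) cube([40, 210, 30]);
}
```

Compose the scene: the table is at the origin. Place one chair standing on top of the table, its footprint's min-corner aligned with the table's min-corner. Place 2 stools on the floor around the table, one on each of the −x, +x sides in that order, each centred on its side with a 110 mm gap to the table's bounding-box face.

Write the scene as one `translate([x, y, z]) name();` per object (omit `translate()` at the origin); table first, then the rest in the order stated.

table();
translate([0, 0, 695]) chair();
translate([-467, 248, 0]) stool();
translate([1491, 248, 0]) stool();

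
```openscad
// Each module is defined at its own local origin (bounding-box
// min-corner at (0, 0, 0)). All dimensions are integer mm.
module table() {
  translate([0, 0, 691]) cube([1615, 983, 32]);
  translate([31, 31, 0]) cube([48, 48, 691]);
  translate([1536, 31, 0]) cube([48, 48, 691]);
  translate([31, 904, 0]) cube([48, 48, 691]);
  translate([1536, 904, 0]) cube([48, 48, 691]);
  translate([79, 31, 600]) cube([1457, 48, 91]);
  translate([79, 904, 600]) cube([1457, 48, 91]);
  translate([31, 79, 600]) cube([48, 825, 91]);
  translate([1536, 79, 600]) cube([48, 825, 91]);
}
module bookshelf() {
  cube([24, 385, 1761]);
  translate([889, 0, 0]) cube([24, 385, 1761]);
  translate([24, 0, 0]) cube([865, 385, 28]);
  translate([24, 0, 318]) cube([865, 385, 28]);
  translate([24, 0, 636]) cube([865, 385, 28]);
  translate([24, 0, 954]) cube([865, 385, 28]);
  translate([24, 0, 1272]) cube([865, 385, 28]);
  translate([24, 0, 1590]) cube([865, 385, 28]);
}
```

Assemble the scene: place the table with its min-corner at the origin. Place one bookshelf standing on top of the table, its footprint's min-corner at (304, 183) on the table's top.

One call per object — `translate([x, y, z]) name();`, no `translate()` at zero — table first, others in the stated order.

table();
translate([304, 183, 723]) bookshelf();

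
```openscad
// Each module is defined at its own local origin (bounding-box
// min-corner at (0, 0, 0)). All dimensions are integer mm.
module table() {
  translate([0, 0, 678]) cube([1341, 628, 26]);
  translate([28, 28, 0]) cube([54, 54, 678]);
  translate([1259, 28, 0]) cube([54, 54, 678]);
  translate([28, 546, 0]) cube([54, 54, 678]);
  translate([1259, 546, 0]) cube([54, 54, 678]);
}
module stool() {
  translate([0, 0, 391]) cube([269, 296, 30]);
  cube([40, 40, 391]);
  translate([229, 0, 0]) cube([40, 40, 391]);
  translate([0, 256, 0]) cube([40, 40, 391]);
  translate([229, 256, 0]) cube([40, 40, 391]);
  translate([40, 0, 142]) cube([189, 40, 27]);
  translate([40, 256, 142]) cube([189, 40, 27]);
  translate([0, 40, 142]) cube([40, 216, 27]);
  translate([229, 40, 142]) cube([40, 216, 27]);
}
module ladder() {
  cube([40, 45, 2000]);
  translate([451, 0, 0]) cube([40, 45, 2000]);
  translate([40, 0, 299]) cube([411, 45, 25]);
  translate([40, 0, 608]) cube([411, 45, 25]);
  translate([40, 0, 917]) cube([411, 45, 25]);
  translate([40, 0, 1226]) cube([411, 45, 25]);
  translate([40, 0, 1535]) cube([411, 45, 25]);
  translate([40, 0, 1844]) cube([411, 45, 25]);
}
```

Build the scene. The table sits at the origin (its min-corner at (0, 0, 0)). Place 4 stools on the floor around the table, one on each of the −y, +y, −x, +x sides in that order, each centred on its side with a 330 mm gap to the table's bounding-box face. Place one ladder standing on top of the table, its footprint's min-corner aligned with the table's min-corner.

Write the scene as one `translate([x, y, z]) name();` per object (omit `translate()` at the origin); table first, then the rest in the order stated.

table();
translate([536, -626, 0]) stool();
translate([536, 958, 0]) stool();
translate([-599, 166, 0]) stool();
translate([1671, 166, 0]) stool();
translate([0, 0, 704]) ladder();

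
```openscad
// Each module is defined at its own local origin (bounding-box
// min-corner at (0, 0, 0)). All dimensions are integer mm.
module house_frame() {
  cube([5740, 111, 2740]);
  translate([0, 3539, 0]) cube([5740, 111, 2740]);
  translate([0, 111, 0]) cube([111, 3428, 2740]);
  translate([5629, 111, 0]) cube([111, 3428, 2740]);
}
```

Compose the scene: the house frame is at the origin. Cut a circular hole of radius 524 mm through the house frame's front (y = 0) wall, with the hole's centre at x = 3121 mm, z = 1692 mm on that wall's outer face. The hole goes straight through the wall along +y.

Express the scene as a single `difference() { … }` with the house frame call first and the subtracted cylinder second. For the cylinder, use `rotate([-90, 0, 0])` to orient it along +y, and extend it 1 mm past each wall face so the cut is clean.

difference() {
  house_frame();
  translate([3121, -1, 1692]) rotate([-90, 0, 0]) cylinder(h = 113, r = 524);
}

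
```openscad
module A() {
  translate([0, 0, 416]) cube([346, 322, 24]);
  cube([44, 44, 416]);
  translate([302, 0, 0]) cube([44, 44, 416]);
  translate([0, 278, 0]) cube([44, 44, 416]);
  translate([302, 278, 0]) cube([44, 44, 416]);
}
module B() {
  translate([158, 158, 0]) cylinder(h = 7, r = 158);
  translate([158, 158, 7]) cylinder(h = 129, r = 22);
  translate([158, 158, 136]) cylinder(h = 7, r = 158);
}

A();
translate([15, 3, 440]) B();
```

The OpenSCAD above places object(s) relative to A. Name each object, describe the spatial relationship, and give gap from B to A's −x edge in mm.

The spool's min-x is at 15; the stool's min-x is 0; gap = 15 mm.

A is a stool. B is a spool. The spool is on top of the stool, centred. The gap from the spool to the stool's −x edge is 15 mm.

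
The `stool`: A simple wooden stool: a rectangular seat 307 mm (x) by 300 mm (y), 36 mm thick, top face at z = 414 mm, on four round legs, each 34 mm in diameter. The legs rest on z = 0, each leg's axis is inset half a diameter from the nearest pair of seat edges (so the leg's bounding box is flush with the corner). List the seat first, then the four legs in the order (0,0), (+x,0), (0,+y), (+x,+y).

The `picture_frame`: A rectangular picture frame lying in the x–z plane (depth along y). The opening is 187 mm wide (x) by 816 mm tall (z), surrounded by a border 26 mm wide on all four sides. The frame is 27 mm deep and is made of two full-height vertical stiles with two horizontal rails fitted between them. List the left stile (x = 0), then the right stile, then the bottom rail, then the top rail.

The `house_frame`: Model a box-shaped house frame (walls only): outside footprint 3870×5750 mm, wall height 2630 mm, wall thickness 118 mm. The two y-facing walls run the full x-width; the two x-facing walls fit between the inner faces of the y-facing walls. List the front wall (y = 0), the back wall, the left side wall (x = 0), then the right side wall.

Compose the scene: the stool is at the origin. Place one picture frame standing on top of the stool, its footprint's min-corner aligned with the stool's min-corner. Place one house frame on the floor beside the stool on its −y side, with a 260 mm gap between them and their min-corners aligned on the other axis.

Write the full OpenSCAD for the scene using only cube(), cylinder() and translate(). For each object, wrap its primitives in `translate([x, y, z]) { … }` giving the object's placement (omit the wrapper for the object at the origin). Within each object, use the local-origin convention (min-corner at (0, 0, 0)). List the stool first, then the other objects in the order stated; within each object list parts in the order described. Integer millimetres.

translate([0, 0, 378]) cube([307, 300, 36]);
translate([17, 17, 0]) cylinder(h = 378, r = 17);
translate([290, 17, 0]) cylinder(h = 378, r = 17);
translate([17, 283, 0]) cylinder(h = 378, r = 17);
translate([290, 283, 0]) cylinder(h = 378, r = 17);
translate([0, 0, 414]) {
  cube([26, 27, 868]);
  translate([213, 0, 0]) cube([26, 27, 868]);
  translate([26, 0, 0]) cube([187, 27, 26]);
  translate([26, 0, 842]) cube([187, 27, 26]);
}
translate([0, -6010, 0]) {
  cube([3870, 118, 2630]);
  translate([0, 5632, 0]) cube([3870, 118, 2630]);
  translate([0, 118, 0]) cube([118, 5514, 2630]);
  translate([3752, 118, 0]) cube([118, 5514, 2630]);
}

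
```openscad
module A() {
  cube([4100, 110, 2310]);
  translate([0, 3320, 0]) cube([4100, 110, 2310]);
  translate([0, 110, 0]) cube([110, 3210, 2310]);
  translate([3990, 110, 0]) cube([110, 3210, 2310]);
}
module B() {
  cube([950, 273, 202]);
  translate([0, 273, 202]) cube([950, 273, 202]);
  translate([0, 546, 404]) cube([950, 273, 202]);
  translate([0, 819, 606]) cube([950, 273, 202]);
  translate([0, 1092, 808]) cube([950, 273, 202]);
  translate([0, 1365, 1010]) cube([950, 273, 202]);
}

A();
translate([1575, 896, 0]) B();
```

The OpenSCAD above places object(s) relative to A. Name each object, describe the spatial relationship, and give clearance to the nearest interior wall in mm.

A is a house frame. B is a staircase. The staircase sits inside the house frame, centred. The clearance to the nearest interior wall is 786 mm.

Clearances: x = 1465, y = 786; minimum 786 mm.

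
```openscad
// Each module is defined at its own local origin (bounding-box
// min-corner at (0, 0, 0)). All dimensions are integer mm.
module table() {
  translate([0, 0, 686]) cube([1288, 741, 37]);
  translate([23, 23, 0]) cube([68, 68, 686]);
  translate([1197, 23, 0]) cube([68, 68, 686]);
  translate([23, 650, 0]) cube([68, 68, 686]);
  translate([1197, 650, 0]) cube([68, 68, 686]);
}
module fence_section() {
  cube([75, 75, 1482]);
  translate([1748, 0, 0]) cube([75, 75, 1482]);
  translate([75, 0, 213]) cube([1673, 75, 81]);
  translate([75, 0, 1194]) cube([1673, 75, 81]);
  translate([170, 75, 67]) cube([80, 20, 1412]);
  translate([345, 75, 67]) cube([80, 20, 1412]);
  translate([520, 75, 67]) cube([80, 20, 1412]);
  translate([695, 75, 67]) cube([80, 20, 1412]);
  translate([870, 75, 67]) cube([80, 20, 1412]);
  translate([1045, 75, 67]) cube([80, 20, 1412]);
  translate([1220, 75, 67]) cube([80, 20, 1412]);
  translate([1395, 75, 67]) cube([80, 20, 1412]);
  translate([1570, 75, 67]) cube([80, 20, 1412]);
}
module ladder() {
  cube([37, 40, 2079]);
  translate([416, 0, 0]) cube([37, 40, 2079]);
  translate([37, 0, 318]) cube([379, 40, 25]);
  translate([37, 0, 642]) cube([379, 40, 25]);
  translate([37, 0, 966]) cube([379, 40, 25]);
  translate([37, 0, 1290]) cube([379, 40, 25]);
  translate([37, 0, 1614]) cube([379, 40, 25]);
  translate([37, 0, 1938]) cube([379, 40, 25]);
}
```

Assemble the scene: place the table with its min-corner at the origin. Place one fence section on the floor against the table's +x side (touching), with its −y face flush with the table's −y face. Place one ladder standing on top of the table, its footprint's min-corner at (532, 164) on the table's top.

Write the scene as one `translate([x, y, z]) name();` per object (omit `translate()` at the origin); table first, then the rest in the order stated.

table();
translate([1288, 0, 0]) fence_section();
translate([532, 164, 723]) ladder();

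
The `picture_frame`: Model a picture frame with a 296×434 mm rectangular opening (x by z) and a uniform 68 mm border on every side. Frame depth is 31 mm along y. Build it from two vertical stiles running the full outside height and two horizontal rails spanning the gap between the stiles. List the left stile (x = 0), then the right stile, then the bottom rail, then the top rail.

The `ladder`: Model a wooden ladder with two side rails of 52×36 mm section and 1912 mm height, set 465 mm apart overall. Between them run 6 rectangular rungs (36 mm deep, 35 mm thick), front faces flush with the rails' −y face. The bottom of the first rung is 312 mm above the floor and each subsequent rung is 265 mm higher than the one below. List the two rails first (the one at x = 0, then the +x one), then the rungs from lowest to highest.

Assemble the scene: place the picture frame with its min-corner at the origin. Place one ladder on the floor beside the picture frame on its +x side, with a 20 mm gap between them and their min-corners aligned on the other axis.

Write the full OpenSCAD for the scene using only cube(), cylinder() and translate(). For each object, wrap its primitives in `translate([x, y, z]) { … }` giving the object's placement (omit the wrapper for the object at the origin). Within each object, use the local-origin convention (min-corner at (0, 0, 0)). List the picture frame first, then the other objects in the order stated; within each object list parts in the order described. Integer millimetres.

cube([68, 31, 570]);
translate([364, 0, 0]) cube([68, 31, 570]);
translate([68, 0, 0]) cube([296, 31, 68]);
translate([68, 0, 502]) cube([296, 31, 68]);
translate([452, 0, 0]) {
  cube([52, 36, 1912]);
  translate([413, 0, 0]) cube([52, 36, 1912]);
  translate([52, 0, 312]) cube([361, 36, 35]);
  translate([52, 0, 577]) cube([361, 36, 35]);
  translate([52, 0, 842]) cube([361, 36, 35]);
  translate([52, 0, 1107]) cube([361, 36, 35]);
  translate([52, 0, 1372]) cube([361, 36, 35]);
  translate([52, 0, 1637]) cube([361, 36, 35]);
}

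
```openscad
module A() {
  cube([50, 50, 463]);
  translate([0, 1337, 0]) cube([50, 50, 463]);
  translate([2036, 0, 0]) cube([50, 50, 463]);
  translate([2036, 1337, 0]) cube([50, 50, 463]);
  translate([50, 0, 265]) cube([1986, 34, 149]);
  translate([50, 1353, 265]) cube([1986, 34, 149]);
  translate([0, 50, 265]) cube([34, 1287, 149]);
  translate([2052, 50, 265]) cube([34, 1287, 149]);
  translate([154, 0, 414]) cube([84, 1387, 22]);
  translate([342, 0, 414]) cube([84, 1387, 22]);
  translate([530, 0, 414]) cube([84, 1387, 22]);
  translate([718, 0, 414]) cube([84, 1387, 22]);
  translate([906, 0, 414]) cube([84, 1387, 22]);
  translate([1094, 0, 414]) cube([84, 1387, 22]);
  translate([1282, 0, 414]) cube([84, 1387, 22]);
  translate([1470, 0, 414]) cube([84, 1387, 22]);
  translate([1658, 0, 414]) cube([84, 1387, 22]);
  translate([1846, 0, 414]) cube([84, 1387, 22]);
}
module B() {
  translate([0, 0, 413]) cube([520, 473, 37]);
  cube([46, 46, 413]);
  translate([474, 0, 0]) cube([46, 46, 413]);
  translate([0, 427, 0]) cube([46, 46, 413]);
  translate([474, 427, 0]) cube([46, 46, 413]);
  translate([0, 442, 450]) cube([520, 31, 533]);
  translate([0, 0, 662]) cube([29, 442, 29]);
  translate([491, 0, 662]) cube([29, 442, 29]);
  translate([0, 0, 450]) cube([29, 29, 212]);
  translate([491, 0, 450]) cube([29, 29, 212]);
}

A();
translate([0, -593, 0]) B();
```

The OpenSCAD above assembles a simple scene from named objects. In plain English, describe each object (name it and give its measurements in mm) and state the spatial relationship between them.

A is a bed frame 2086 mm long (x) by 1387 mm wide (y). Four 50×50 mm corner posts, 463 mm tall, at the corners of the footprint. Four rails of 34 mm thickness and 149 mm height run between adjacent posts with their undersides at z = 265 mm, their outer faces flush with the outside of the frame (the two x-running rails run between the posts' inner faces; the two y-running rails run between the posts' inner faces). 10 slats, each 84 mm wide (x) and 22 mm thick, lie across the top of the two x-running rails, running the full 1387 mm width of the frame in y; the slats are evenly spaced along x between the inner faces of the end posts with equal gaps (rounded down to the nearest mm) at the −x end and between each pair — any rounding remainder accumulates at the +x end.

B is a chair: 520×473 mm seat, 37 mm thick, top at z = 450 mm, on four 46 mm square corner legs flush with the seat edges. A 31 mm thick backrest slab spans the full seat width, extending 533 mm above the seat top, its back face flush with the seat's +y edge. Two armrests of 29×29 mm section run along each side from the seat's front edge to the front of the backrest, top faces 241 mm above the seat top and outer faces flush with the seat's x-edges; a 29×29 mm post under the front of each armrest stands on the seat at the front corner.

The chair is on the floor beside the bed frame on its −y side.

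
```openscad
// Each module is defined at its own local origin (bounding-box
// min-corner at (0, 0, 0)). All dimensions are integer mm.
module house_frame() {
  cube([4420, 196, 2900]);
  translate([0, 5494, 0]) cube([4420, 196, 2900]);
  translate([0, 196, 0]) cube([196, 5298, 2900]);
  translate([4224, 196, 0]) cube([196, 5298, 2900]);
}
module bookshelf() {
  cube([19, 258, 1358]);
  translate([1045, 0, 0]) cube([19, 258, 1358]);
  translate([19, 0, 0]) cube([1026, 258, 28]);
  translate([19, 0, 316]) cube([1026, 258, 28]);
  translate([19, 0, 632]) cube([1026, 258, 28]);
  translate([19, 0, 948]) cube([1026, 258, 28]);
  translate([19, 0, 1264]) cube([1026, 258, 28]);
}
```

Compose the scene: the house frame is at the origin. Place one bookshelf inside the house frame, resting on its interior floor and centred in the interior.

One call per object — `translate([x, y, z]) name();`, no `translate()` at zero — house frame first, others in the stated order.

house_frame();
translate([1678, 2716, 0]) bookshelf();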